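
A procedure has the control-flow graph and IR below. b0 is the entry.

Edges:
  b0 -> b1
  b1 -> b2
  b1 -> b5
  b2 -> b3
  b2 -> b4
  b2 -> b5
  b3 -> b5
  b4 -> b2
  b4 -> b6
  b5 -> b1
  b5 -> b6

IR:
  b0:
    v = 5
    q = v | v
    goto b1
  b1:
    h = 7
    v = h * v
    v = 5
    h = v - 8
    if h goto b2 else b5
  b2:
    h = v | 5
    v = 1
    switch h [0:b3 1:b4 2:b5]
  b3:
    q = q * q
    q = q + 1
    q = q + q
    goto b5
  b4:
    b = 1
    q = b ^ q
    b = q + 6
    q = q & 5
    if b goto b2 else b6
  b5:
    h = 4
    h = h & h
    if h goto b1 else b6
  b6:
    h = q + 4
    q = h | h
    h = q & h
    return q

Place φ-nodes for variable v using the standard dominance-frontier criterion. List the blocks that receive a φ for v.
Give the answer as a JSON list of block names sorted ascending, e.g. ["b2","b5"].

Answer: ["b1", "b2", "b5", "b6"]

Analysis:
idom tree: b1←b0 b2←b1 b3←b2 b4←b2 b5←b1 b6←b1
Join-block Dom:
  b1: preds {b0,b5}: {b0} ∩ {b0,b1,b5} = {b0}; idom=b0
  b2: preds {b1,b4}: {b0,b1} ∩ {b0,b1,b2,b4} = {b0,b1}; idom=b1
  b5: preds {b1,b2,b3}: {b0,b1} ∩ {b0,b1,b2} ∩ {b0,b1,b2,b3} = {b0,b1}; idom=b1
  b6: preds {b4,b5}: {b0,b1,b2,b4} ∩ {b0,b1,b5} = {b0,b1}; idom=b1

Frontier:
  b1←b0: walk · to b0
  b1←b5: walk b5→b1 to b0
  b2←b1: walk · to b1
  b2←b4: walk b4→b2 to b1
  b5←b1: walk · to b1
  b5←b2: walk b2 to b1
  b5←b3: walk b3→b2 to b1
  b6←b4: walk b4→b2 to b1
  b6←b5: walk b5 to b1
  b0: DF=∅
  b1: DF={b1}
  b2: DF={b2,b5,b6}
  b3: DF={b5}
  b4: DF={b2,b6}
  b5: DF={b1,b6}
  b6: DF=∅

φ for v: defs {b0,b1,b2}
  DF⁺ = {b1,b2,b5,b6}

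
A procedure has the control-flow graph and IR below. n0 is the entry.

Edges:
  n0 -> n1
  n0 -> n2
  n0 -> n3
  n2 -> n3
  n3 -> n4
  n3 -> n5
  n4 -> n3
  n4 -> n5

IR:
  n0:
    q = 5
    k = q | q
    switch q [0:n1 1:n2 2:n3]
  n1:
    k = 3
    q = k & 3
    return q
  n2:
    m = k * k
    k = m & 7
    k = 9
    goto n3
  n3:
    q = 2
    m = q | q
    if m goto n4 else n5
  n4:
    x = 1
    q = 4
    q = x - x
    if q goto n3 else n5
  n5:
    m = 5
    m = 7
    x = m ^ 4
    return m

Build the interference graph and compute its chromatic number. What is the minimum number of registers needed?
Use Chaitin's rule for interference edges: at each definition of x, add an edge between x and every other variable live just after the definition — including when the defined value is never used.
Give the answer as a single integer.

def/use:
  n0: {k,q} / ∅
  n1: {k,q} / ∅
  n2: {k,m} / {k}
  n3: {m,q} / ∅
  n4: {q,x} / ∅
  n5: {m,x} / ∅

Liveness:
  live n0: ∅→{k}
  live n1: ∅→∅
  live n2: {k}→∅
  live n3: ∅→∅
  live n4: ∅→∅
  live n5: ∅→∅

Interference:
  k: {q}
  m: {x}
  q: {k,x}
  x: {m,q}

Registers:
  clique {k,q} ⇒ need ≥ 2
  2-colouring: r0={m,q}  r1={k,x}
  χ = 2

Answer: 2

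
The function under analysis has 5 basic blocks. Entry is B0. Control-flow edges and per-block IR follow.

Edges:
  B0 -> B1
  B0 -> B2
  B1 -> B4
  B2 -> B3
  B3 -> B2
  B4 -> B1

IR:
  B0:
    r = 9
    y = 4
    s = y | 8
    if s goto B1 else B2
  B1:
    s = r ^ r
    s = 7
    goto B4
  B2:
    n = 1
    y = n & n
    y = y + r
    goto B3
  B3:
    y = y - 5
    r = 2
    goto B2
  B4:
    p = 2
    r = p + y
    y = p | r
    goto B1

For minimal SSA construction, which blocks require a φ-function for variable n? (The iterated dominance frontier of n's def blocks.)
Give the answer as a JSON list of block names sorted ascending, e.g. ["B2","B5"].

Answer: ["B2"]

Analysis:
idom tree: B1←B0 B2←B0 B3←B2 B4←B1
Dom∩ at merges:
  B1: preds {B0,B4}: {B0} ∩ {B0,B1,B4} = {B0}; idom=B0
  B2: preds {B0,B3}: {B0} ∩ {B0,B2,B3} = {B0}; idom=B0

DF walk-up:
  join B1 pred B0: · stop@B0
  join B1 pred B4: B4→B1 stop@B0
  join B2 pred B0: · stop@B0
  join B2 pred B3: B3→B2 stop@B0
  B0: DF=∅
  B1: DF={B1}
  B2: DF={B2}
  B3: DF={B2}
  B4: DF={B1}

φ for n: defs {B2}
  DF⁺ = {B2}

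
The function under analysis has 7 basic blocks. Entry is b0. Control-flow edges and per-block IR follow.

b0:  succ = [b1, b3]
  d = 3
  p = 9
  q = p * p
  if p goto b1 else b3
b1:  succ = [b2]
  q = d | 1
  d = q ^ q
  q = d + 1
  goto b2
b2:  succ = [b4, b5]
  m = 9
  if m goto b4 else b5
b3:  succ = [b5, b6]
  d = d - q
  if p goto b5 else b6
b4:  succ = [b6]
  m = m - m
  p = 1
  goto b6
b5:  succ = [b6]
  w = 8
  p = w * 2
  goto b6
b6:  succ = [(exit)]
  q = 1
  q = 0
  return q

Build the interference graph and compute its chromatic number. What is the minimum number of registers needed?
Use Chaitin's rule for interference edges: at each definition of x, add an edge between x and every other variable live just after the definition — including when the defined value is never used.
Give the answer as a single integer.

def/use:
  b0: {d,p,q} / ∅
  b1: {d,q} / {d}
  b2: {m} / ∅
  b3: {d} / {d,p,q}
  b4: {m,p} / {m}
  b5: {p,w} / ∅
  b6: {q} / ∅

Live sets:
  b0: in=∅ out={d,p,q}
  b1: in={d} out=∅
  b2: in=∅ out={m}
  b3: in={d,p,q} out=∅
  b4: in={m} out=∅
  b5: in=∅ out=∅
  b6: in=∅ out=∅

Conflict graph:
  d: {p,q}
  m: ∅
  p: {d,q}
  q: {d,p}
  w: ∅

Colouring:
  lower bound: {d,p,q} mutually conflict ⇒ χ ≥ 3
  assign d→r0 m→r0 p→r1 q→r2 w→r0 — no edge inside a register ⇒ χ ≤ 3
  χ = 3

Answer: 3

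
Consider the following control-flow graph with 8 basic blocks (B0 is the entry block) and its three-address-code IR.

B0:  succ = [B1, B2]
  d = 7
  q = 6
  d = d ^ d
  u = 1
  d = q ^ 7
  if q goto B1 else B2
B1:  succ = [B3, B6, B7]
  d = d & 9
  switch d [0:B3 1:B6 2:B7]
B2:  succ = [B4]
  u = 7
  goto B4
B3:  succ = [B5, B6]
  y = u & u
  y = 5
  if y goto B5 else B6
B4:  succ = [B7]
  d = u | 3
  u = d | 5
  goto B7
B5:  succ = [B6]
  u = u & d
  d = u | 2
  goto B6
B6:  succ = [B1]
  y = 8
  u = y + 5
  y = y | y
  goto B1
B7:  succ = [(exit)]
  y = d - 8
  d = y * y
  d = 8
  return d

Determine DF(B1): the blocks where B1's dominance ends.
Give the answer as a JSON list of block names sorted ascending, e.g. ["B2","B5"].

idom tree: B1←B0 B2←B0 B3←B1 B4←B2 B5←B3 B6←B1 B7←B0
Join-block Dom:
  B1: preds {B0,B6}: {B0} ∩ {B0,B1,B6} = {B0}; idom=B0
  B6: preds {B1,B3,B5}: {B0,B1} ∩ {B0,B1,B3} ∩ {B0,B1,B3,B5} = {B0,B1}; idom=B1
  B7: preds {B1,B4}: {B0,B1} ∩ {B0,B2,B4} = {B0}; idom=B0

Frontier:
  B1←B0: walk · to B0
  B1←B6: walk B6→B1 to B0
  B6←B1: walk · to B1
  B6←B3: walk B3 to B1
  B6←B5: walk B5→B3 to B1
  B7←B1: walk B1 to B0
  B7←B4: walk B4→B2 to B0
  B0 → ∅
  B1 → {B1,B7}
  B2 → {B7}
  B3 → {B6}
  B4 → {B7}
  B5 → {B6}
  B6 → {B1}
  B7 → ∅

DF(B1) = ["B1", "B7"]

Answer: ["B1", "B7"]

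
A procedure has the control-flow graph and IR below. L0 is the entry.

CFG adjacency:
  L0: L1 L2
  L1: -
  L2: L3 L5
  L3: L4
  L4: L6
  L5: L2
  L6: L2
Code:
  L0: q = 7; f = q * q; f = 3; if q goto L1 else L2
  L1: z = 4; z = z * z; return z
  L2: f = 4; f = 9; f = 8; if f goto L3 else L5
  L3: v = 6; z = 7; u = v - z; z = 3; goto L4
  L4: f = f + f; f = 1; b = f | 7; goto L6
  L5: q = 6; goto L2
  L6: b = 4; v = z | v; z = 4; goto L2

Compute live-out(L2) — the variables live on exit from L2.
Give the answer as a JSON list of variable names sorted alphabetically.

Block summaries:
  L0: {f,q} / ∅
  L1: {z} / ∅
  L2: {f} / ∅
  L3: {u,v,z} / ∅
  L4: {b,f} / {f}
  L5: {q} / ∅
  L6: {b,v,z} / {v,z}

Liveness:
  L0 li=∅ lo=∅
  L1 li=∅ lo=∅
  L2 li=∅ lo={f}
  L3 li={f} lo={f,v,z}
  L4 li={f,v,z} lo={v,z}
  L5 li=∅ lo=∅
  L6 li={v,z} lo=∅

live-out(L2) = ["f"]

Answer: ["f"]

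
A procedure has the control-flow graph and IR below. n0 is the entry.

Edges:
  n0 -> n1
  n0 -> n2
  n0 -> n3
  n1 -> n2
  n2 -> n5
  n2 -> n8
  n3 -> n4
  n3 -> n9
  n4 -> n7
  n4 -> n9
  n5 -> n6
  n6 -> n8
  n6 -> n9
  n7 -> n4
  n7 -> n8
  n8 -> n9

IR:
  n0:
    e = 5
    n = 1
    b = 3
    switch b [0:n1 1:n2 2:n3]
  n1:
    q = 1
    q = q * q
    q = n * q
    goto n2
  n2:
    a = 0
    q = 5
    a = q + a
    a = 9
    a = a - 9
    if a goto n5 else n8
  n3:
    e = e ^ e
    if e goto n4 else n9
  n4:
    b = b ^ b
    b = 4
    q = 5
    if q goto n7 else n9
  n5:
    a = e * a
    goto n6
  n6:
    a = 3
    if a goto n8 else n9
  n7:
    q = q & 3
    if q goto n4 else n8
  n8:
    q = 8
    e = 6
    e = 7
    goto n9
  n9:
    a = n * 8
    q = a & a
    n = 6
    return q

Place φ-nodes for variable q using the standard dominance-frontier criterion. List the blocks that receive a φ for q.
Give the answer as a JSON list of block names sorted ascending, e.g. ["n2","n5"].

idom tree: n1←n0 n2←n0 n3←n0 n4←n3 n5←n2 n6←n5 n7←n4 n8←n0 n9←n0
Dom at joins:
  n2: preds {n0,n1}: {n0} ∩ {n0,n1} = {n0}; idom=n0
  n4: preds {n3,n7}: {n0,n3} ∩ {n0,n3,n4,n7} = {n0,n3}; idom=n3
  n8: preds {n2,n6,n7}: {n0,n2} ∩ {n0,n2,n5,n6} ∩ {n0,n3,n4,n7} = {n0}; idom=n0
  n9: preds {n3,n4,n6,n8}: {n0,n3} ∩ {n0,n3,n4} ∩ {n0,n2,n5,n6} ∩ {n0,n8} = {n0}; idom=n0

Frontier:
  join n2 pred n0: · stop@n0
  join n2 pred n1: n1 stop@n0
  join n4 pred n3: · stop@n3
  join n4 pred n7: n7→n4 stop@n3
  join n8 pred n2: n2 stop@n0
  join n8 pred n6: n6→n5→n2 stop@n0
  join n8 pred n7: n7→n4→n3 stop@n0
  join n9 pred n3: n3 stop@n0
  join n9 pred n4: n4→n3 stop@n0
  join n9 pred n6: n6→n5→n2 stop@n0
  join n9 pred n8: n8 stop@n0
  n0: DF=∅
  n1: DF={n2}
  n2: DF={n8,n9}
  n3: DF={n8,n9}
  n4: DF={n4,n8,n9}
  n5: DF={n8,n9}
  n6: DF={n8,n9}
  n7: DF={n4,n8}
  n8: DF={n9}
  n9: DF=∅

φ for q: defs {n1,n2,n4,n7,n8,n9}
  DF⁺ = {n2,n4,n8,n9}

Answer: ["n2", "n4", "n8", "n9"]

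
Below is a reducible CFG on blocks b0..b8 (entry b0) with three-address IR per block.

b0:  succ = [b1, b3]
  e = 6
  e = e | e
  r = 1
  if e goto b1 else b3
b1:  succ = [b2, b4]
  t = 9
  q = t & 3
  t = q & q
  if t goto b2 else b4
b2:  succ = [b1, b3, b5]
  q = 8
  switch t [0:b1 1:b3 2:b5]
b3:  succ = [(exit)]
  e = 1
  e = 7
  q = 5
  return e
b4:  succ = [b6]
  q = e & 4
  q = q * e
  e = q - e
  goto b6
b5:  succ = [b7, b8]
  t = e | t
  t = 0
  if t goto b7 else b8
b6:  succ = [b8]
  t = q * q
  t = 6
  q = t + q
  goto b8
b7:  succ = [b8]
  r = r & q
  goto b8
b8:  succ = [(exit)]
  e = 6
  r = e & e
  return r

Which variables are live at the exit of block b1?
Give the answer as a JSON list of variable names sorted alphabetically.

Answer: ["e", "r", "t"]

Derivation:
Block summaries:
  b0: def={e,r} ue=∅
  b1: def={q,t} ue=∅
  b2: def={q} ue={t}
  b3: def={e,q} ue=∅
  b4: def={e,q} ue={e}
  b5: def={t} ue={e,t}
  b6: def={q,t} ue={q}
  b7: def={r} ue={q,r}
  b8: def={e,r} ue=∅

Liveness:
  b0: in=∅ out={e,r}
  b1: in={e,r} out={e,r,t}
  b2: in={e,r,t} out={e,q,r,t}
  b3: in=∅ out=∅
  b4: in={e} out={q}
  b5: in={e,q,r,t} out={q,r}
  b6: in={q} out=∅
  b7: in={q,r} out=∅
  b8: in=∅ out=∅

live-out(b1) = ["e", "r", "t"]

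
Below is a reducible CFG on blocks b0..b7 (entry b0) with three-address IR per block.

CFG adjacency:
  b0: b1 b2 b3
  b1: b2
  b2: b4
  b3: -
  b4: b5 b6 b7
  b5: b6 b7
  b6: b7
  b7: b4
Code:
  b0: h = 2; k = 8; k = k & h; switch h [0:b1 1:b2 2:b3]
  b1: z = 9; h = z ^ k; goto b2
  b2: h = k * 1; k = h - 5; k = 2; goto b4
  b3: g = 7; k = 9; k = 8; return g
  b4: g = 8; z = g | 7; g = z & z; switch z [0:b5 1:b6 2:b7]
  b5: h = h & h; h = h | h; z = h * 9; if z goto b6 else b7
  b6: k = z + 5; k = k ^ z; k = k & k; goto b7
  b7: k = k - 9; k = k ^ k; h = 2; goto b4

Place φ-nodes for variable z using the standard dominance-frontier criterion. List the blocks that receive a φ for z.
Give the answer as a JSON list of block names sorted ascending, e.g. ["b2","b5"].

idom tree: b1←b0 b2←b0 b3←b0 b4←b2 b5←b4 b6←b4 b7←b4
Join-block Dom:
  b2: preds {b0,b1}: {b0} ∩ {b0,b1} = {b0}; idom=b0
  b4: preds {b2,b7}: {b0,b2} ∩ {b0,b2,b4,b7} = {b0,b2}; idom=b2
  b6: preds {b4,b5}: {b0,b2,b4} ∩ {b0,b2,b4,b5} = {b0,b2,b4}; idom=b4
  b7: preds {b4,b5,b6}: {b0,b2,b4} ∩ {b0,b2,b4,b5} ∩ {b0,b2,b4,b6} = {b0,b2,b4}; idom=b4

DF derivation:
  join b2 pred b0: · stop@b0
  join b2 pred b1: b1 stop@b0
  join b4 pred b2: · stop@b2
  join b4 pred b7: b7→b4 stop@b2
  join b6 pred b4: · stop@b4
  join b6 pred b5: b5 stop@b4
  join b7 pred b4: · stop@b4
  join b7 pred b5: b5 stop@b4
  join b7 pred b6: b6 stop@b4
  b0: DF=∅
  b1: DF={b2}
  b2: DF=∅
  b3: DF=∅
  b4: DF={b4}
  b5: DF={b6,b7}
  b6: DF={b7}
  b7: DF={b4}

φ for z: defs {b1,b4,b5}
  DF⁺ = {b2,b4,b6,b7}

Answer: ["b2", "b4", "b6", "b7"]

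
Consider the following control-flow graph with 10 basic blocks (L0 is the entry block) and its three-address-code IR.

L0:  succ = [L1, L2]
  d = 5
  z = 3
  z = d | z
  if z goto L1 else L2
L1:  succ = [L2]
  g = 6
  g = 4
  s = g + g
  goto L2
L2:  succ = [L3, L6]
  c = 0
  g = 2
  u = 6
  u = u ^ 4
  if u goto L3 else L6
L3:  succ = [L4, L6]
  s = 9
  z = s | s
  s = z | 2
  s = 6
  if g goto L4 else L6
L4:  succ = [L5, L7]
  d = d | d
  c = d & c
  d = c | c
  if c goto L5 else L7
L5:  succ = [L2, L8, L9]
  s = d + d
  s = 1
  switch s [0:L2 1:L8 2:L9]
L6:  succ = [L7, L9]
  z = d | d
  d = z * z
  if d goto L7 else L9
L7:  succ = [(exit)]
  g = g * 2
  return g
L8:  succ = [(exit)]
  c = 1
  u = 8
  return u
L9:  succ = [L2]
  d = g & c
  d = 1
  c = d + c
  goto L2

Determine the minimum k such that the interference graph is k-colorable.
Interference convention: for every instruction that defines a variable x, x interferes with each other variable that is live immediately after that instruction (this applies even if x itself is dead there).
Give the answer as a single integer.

Answer: 4

Analysis:
Block summaries:
  L0: def={d,z} ue=∅
  L1: def={g,s} ue=∅
  L2: def={c,g,u} ue=∅
  L3: def={s,z} ue={g}
  L4: def={c,d} ue={c,d}
  L5: def={s} ue={d}
  L6: def={d,z} ue={d}
  L7: def={g} ue={g}
  L8: def={c,u} ue=∅
  L9: def={c,d} ue={c,g}

Backward fixpoint:
  live L0: ∅→{d}
  live L1: {d}→{d}
  live L2: {d}→{c,d,g}
  live L3: {c,d,g}→{c,d,g}
  live L4: {c,d,g}→{c,d,g}
  live L5: {c,d,g}→{c,d,g}
  live L6: {c,d,g}→{c,g}
  live L7: {g}→∅
  live L8: ∅→∅
  live L9: {c,g}→{d}

Interfere edges:
  c↔{d,g,s,u,z}
  d↔{c,g,s,u,z}
  g↔{c,d,s,u,z}
  s↔{c,d,g}
  u↔{c,d,g}
  z↔{c,d,g}

Chromatic number:
  {c,d,g,s} pairwise interfere (4-clique) ⇒ χ ≥ 4
  assign c→r0 d→r1 g→r2 s→r3 u→r3 z→r3 — no edge inside a register ⇒ χ ≤ 4
  χ = 4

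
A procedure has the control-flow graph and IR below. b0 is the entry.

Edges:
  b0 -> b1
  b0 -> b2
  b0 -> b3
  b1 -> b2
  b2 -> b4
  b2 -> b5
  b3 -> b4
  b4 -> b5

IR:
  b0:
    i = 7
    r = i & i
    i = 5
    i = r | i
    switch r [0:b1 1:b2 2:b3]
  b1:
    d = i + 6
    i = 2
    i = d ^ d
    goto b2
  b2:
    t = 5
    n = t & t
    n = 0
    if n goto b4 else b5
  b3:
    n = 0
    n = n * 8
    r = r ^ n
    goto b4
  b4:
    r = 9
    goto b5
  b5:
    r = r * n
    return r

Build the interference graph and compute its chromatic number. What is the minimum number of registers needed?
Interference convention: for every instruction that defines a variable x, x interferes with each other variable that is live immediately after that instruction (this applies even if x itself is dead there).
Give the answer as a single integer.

Per-block:
  b0: def={i,r} ue=∅
  b1: def={d,i} ue={i}
  b2: def={n,t} ue=∅
  b3: def={n,r} ue={r}
  b4: def={r} ue=∅
  b5: def={r} ue={n,r}

Backward fixpoint:
  b0: in=∅ out={i,r}
  b1: in={i,r} out={r}
  b2: in={r} out={n,r}
  b3: in={r} out={n}
  b4: in={n} out={n,r}
  b5: in={n,r} out=∅

Conflict graph:
  d↔{i,r}
  i↔{d,r}
  n↔{r}
  r↔{d,i,n,t}
  t↔{r}

Chromatic number:
  lower bound: {d,i,r} mutually conflict ⇒ χ ≥ 3
  assign d→r1 i→r2 n→r1 r→r0 t→r1 — no edge inside a register ⇒ χ ≤ 3
  χ = 3

Answer: 3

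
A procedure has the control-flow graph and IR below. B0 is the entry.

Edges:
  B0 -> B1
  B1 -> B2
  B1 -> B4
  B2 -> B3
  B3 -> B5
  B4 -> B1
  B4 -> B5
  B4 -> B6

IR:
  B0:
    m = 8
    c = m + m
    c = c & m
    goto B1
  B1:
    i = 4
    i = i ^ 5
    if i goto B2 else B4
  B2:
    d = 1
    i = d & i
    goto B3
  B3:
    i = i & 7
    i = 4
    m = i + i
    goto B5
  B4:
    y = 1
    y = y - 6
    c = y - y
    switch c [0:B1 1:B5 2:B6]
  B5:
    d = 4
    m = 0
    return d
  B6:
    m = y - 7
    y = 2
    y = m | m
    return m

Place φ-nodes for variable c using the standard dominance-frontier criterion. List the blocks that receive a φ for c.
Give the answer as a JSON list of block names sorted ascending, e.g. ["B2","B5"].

Answer: ["B1", "B5"]

Working:
idom tree: B1←B0 B2←B1 B3←B2 B4←B1 B5←B1 B6←B4
Dom∩ at merges:
  B1: preds {B0,B4}: {B0} ∩ {B0,B1,B4} = {B0}; idom=B0
  B5: preds {B3,B4}: {B0,B1,B2,B3} ∩ {B0,B1,B4} = {B0,B1}; idom=B1

DF walk-up:
  B1←B0: walk · to B0
  B1←B4: walk B4→B1 to B0
  B5←B3: walk B3→B2 to B1
  B5←B4: walk B4 to B1
  DF(B0)=∅
  DF(B1)={B1}
  DF(B2)={B5}
  DF(B3)={B5}
  DF(B4)={B1,B5}
  DF(B5)=∅
  DF(B6)=∅

φ for c: defs {B0,B4}
  DF⁺ = {B1,B5}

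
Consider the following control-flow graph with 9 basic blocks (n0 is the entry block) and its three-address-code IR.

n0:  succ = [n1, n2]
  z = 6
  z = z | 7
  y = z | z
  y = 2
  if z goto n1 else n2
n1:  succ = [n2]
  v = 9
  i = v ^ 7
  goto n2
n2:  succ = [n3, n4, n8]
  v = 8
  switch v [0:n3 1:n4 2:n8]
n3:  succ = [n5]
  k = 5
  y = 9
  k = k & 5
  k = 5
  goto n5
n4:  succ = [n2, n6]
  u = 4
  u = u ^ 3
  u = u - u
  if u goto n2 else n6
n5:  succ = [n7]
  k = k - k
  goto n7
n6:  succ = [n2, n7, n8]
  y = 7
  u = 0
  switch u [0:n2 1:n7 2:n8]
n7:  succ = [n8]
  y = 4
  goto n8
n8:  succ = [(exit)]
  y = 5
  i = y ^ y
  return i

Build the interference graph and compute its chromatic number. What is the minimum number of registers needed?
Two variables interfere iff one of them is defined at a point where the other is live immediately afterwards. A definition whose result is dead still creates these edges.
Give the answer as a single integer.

Block summaries:
  n0 def {y,z} use ∅
  n1 def {i,v} use ∅
  n2 def {v} use ∅
  n3 def {k,y} use ∅
  n4 def {u} use ∅
  n5 def {k} use {k}
  n6 def {u,y} use ∅
  n7 def {y} use ∅
  n8 def {i,y} use ∅

Liveness:
  n0: in=∅ out=∅
  n1: in=∅ out=∅
  n2: in=∅ out=∅
  n3: in=∅ out={k}
  n4: in=∅ out=∅
  n5: in={k} out=∅
  n6: in=∅ out=∅
  n7: in=∅ out=∅
  n8: in=∅ out=∅

Interference:
  i — ∅
  k — {y}
  u — ∅
  v — ∅
  y — {k,z}
  z — {y}

Chromatic number:
  {k,y} pairwise interfere (2-clique) ⇒ χ ≥ 2
  assign i→r0 k→r1 u→r0 v→r0 y→r0 z→r1 — no edge inside a register ⇒ χ ≤ 2
  χ = 2

Answer: 2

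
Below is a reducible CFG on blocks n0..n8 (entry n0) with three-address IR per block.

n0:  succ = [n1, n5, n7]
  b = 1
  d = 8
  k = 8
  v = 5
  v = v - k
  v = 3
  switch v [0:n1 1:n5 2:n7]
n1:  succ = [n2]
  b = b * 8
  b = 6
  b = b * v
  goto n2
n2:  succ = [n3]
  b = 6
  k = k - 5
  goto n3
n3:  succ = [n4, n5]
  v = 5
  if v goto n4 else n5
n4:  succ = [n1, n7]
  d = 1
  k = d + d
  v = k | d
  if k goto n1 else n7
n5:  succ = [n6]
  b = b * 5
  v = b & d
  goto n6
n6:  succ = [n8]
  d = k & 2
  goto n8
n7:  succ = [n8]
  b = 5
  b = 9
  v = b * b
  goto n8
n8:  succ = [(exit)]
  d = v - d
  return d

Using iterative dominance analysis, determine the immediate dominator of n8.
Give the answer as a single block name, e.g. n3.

Answer: n0

Derivation:
idom tree: n1←n0 n2←n1 n3←n2 n4←n3 n5←n0 n6←n5 n7←n0 n8←n0
Dom∩ at merges:
  n1: preds {n0,n4}: {n0} ∩ {n0,n1,n2,n3,n4} = {n0}; idom=n0
  n5: preds {n0,n3}: {n0} ∩ {n0,n1,n2,n3} = {n0}; idom=n0
  n7: preds {n0,n4}: {n0} ∩ {n0,n1,n2,n3,n4} = {n0}; idom=n0
  n8: preds {n6,n7}: {n0,n5,n6} ∩ {n0,n7} = {n0}; idom=n0

idom(n8) = n0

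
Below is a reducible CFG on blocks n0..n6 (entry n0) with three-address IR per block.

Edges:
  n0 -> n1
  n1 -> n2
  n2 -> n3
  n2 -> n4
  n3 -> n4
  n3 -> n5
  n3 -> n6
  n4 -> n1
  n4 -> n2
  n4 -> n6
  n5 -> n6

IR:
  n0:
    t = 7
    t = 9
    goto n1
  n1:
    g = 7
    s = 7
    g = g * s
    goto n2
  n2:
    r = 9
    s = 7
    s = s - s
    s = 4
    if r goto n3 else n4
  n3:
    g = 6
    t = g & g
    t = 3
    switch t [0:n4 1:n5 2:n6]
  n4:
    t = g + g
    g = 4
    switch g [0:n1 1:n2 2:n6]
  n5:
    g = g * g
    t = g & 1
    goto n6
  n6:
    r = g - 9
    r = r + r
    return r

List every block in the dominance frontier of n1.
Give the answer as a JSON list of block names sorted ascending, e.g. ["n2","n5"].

idom tree: n1←n0 n2←n1 n3←n2 n4←n2 n5←n3 n6←n2
Dom at joins:
  n1: preds {n0,n4}: {n0} ∩ {n0,n1,n2,n4} = {n0}; idom=n0
  n2: preds {n1,n4}: {n0,n1} ∩ {n0,n1,n2,n4} = {n0,n1}; idom=n1
  n4: preds {n2,n3}: {n0,n1,n2} ∩ {n0,n1,n2,n3} = {n0,n1,n2}; idom=n2
  n6: preds {n3,n4,n5}: {n0,n1,n2,n3} ∩ {n0,n1,n2,n4} ∩ {n0,n1,n2,n3,n5} = {n0,n1,n2}; idom=n2

Frontier:
  n1←n0: walk · to n0
  n1←n4: walk n4→n2→n1 to n0
  n2←n1: walk · to n1
  n2←n4: walk n4→n2 to n1
  n4←n2: walk · to n2
  n4←n3: walk n3 to n2
  n6←n3: walk n3 to n2
  n6←n4: walk n4 to n2
  n6←n5: walk n5→n3 to n2
  n0 → ∅
  n1 → {n1}
  n2 → {n1,n2}
  n3 → {n4,n6}
  n4 → {n1,n2,n6}
  n5 → {n6}
  n6 → ∅

DF(n1) = ["n1"]

Answer: ["n1"]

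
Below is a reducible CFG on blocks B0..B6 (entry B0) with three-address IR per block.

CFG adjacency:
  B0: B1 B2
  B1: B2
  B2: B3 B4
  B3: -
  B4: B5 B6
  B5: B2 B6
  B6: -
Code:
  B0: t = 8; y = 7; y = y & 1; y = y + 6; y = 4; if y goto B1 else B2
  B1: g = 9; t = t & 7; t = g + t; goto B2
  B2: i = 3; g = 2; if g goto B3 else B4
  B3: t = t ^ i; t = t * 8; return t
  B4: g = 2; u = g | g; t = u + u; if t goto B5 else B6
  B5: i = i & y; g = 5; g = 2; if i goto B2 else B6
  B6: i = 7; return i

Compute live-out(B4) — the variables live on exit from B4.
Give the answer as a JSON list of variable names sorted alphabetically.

Per-block:
  B0: def={t,y} ue=∅
  B1: def={g,t} ue={t}
  B2: def={g,i} ue=∅
  B3: def={t} ue={i,t}
  B4: def={g,t,u} ue=∅
  B5: def={g,i} ue={i,y}
  B6: def={i} ue=∅

Liveness:
  B0: in=∅ out={t,y}
  B1: in={t,y} out={t,y}
  B2: in={t,y} out={i,t,y}
  B3: in={i,t} out=∅
  B4: in={i,y} out={i,t,y}
  B5: in={i,t,y} out={t,y}
  B6: in=∅ out=∅

live-out(B4) = ["i", "t", "y"]

Answer: ["i", "t", "y"]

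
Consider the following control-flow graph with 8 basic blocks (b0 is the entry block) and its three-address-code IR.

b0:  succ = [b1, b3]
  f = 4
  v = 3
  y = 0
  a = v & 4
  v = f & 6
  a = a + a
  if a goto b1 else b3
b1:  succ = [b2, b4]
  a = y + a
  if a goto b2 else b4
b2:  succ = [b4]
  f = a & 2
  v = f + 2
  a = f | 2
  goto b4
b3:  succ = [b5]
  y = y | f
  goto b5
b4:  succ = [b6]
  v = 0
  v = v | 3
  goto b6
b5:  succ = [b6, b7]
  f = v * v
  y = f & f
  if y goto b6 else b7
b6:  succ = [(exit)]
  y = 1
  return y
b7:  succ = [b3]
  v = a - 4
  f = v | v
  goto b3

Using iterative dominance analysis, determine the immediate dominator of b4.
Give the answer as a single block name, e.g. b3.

idom tree: b1←b0 b2←b1 b3←b0 b4←b1 b5←b3 b6←b0 b7←b5
Join-block Dom:
  b3: preds {b0,b7}: {b0} ∩ {b0,b3,b5,b7} = {b0}; idom=b0
  b4: preds {b1,b2}: {b0,b1} ∩ {b0,b1,b2} = {b0,b1}; idom=b1
  b6: preds {b4,b5}: {b0,b1,b4} ∩ {b0,b3,b5} = {b0}; idom=b0

idom(b4) = b1

Answer: b1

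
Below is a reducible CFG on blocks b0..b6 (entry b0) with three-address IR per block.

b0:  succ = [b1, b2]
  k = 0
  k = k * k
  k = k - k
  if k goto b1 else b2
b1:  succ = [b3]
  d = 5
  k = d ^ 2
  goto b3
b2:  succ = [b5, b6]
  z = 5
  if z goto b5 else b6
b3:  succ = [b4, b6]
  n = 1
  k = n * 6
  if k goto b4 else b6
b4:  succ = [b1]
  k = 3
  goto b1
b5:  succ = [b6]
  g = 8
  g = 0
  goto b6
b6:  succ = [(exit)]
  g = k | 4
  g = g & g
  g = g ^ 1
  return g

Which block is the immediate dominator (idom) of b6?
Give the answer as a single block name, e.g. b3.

Answer: b0

Working:
idom tree: b1←b0 b2←b0 b3←b1 b4←b3 b5←b2 b6←b0
Dom at joins:
  b1: preds {b0,b4}: {b0} ∩ {b0,b1,b3,b4} = {b0}; idom=b0
  b6: preds {b2,b3,b5}: {b0,b2} ∩ {b0,b1,b3} ∩ {b0,b2,b5} = {b0}; idom=b0

idom(b6) = b0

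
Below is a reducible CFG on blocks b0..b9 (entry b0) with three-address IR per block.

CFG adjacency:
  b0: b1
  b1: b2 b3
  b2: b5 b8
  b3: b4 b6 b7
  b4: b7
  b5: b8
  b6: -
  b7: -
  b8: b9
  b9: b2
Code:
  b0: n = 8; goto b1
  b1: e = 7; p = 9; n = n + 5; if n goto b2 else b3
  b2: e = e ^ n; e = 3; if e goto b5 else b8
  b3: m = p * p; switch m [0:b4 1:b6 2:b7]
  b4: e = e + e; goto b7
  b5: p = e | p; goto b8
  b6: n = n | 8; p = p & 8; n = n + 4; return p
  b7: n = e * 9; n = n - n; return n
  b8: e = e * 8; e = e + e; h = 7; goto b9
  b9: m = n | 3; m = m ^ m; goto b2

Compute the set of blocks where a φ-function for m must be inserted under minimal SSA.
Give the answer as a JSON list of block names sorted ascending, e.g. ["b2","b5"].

Answer: ["b2"]

Analysis:
idom tree: b1←b0 b2←b1 b3←b1 b4←b3 b5←b2 b6←b3 b7←b3 b8←b2 b9←b8
Dom at joins:
  b2: preds {b1,b9}: {b0,b1} ∩ {b0,b1,b2,b8,b9} = {b0,b1}; idom=b1
  b7: preds {b3,b4}: {b0,b1,b3} ∩ {b0,b1,b3,b4} = {b0,b1,b3}; idom=b3
  b8: preds {b2,b5}: {b0,b1,b2} ∩ {b0,b1,b2,b5} = {b0,b1,b2}; idom=b2

DF derivation:
  b2←b1: walk · to b1
  b2←b9: walk b9→b8→b2 to b1
  b7←b3: walk · to b3
  b7←b4: walk b4 to b3
  b8←b2: walk · to b2
  b8←b5: walk b5 to b2
  b0 → ∅
  b1 → ∅
  b2 → {b2}
  b3 → ∅
  b4 → {b7}
  b5 → {b8}
  b6 → ∅
  b7 → ∅
  b8 → {b2}
  b9 → {b2}

φ for m: defs {b3,b9}
  DF⁺ = {b2}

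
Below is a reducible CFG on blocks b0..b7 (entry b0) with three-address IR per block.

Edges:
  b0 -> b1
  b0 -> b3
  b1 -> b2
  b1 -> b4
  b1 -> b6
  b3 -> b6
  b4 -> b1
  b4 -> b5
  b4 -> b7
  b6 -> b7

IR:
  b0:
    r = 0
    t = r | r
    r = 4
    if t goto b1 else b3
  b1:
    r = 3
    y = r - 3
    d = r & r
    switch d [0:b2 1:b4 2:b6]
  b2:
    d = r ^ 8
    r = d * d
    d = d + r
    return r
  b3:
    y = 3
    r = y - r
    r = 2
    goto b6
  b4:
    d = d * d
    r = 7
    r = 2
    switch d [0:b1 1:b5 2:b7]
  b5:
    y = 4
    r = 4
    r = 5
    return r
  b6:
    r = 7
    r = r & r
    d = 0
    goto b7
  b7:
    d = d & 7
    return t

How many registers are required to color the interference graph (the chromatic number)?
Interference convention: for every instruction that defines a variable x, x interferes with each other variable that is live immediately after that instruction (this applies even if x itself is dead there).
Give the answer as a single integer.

Answer: 3

Derivation:
def/use:
  b0: {r,t} / ∅
  b1: {d,r,y} / ∅
  b2: {d,r} / {r}
  b3: {r,y} / {r}
  b4: {d,r} / {d}
  b5: {r,y} / ∅
  b6: {d,r} / ∅
  b7: {d} / {d,t}

Backward fixpoint:
  b0 li=∅ lo={r,t}
  b1 li={t} lo={d,r,t}
  b2 li={r} lo=∅
  b3 li={r,t} lo={t}
  b4 li={d,t} lo={d,t}
  b5 li=∅ lo=∅
  b6 li={t} lo={d,t}
  b7 li={d,t} lo=∅

Conflict graph:
  d — {r,t}
  r — {d,t,y}
  t — {d,r,y}
  y — {r,t}

Colouring:
  {d,r,t} pairwise interfere (3-clique) ⇒ χ ≥ 3
  3-colouring: R0={r}  R1={t}  R2={d,y}
  χ = 3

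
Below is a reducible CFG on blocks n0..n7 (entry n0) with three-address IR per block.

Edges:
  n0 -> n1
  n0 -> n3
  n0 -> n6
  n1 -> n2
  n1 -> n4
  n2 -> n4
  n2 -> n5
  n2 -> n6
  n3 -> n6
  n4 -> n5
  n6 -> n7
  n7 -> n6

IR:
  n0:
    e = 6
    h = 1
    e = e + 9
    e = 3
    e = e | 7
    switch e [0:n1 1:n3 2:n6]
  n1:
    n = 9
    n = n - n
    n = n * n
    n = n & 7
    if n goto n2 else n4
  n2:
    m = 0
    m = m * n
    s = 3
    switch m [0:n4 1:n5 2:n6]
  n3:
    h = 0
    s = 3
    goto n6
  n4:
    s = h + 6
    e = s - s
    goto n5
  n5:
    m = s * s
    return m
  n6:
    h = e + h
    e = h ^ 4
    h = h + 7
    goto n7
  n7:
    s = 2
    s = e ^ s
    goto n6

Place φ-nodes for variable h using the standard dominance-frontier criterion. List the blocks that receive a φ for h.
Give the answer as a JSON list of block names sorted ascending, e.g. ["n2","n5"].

idom tree: n1←n0 n2←n1 n3←n0 n4←n1 n5←n1 n6←n0 n7←n6
Join-block Dom:
  n4: preds {n1,n2}: {n0,n1} ∩ {n0,n1,n2} = {n0,n1}; idom=n1
  n5: preds {n2,n4}: {n0,n1,n2} ∩ {n0,n1,n4} = {n0,n1}; idom=n1
  n6: preds {n0,n2,n3,n7}: {n0} ∩ {n0,n1,n2} ∩ {n0,n3} ∩ {n0,n6,n7} = {n0}; idom=n0

Frontier:
  n4←n1: walk · to n1
  n4←n2: walk n2 to n1
  n5←n2: walk n2 to n1
  n5←n4: walk n4 to n1
  n6←n0: walk · to n0
  n6←n2: walk n2→n1 to n0
  n6←n3: walk n3 to n0
  n6←n7: walk n7→n6 to n0
  n0: DF=∅
  n1: DF={n6}
  n2: DF={n4,n5,n6}
  n3: DF={n6}
  n4: DF={n5}
  n5: DF=∅
  n6: DF={n6}
  n7: DF={n6}

φ for h: defs {n0,n3,n6}
  DF⁺ = {n6}

Answer: ["n6"]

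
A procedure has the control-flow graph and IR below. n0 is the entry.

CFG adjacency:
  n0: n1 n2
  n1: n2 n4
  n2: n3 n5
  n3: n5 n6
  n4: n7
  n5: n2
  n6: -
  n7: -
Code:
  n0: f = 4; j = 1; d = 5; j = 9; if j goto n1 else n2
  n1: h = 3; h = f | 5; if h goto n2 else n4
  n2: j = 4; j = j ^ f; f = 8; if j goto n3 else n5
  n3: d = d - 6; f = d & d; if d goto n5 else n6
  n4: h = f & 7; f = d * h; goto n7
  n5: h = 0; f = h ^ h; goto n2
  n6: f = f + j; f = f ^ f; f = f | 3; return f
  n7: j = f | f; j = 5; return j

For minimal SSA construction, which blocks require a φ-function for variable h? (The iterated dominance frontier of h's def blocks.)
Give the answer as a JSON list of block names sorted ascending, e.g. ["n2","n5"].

idom tree: n1←n0 n2←n0 n3←n2 n4←n1 n5←n2 n6←n3 n7←n4
Dom∩ at merges:
  n2: preds {n0,n1,n5}: {n0} ∩ {n0,n1} ∩ {n0,n2,n5} = {n0}; idom=n0
  n5: preds {n2,n3}: {n0,n2} ∩ {n0,n2,n3} = {n0,n2}; idom=n2

DF derivation:
  join n2 pred n0: · stop@n0
  join n2 pred n1: n1 stop@n0
  join n2 pred n5: n5→n2 stop@n0
  join n5 pred n2: · stop@n2
  join n5 pred n3: n3 stop@n2
  n0 → ∅
  n1 → {n2}
  n2 → {n2}
  n3 → {n5}
  n4 → ∅
  n5 → {n2}
  n6 → ∅
  n7 → ∅

φ for h: defs {n1,n4,n5}
  DF⁺ = {n2}

Answer: ["n2"]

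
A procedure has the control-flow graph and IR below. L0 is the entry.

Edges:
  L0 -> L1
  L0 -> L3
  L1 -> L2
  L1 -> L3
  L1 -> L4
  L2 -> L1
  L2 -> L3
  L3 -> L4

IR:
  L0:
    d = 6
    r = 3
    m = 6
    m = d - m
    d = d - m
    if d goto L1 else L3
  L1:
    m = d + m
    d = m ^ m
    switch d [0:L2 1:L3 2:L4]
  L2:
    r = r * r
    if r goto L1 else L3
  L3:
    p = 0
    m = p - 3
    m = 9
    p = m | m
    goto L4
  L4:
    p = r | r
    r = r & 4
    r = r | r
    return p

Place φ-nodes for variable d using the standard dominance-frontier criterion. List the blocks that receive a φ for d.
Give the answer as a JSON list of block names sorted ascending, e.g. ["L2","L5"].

Answer: ["L1", "L3", "L4"]

Analysis:
idom tree: L1←L0 L2←L1 L3←L0 L4←L0
Dom∩ at merges:
  L1: preds {L0,L2}: {L0} ∩ {L0,L1,L2} = {L0}; idom=L0
  L3: preds {L0,L1,L2}: {L0} ∩ {L0,L1} ∩ {L0,L1,L2} = {L0}; idom=L0
  L4: preds {L1,L3}: {L0,L1} ∩ {L0,L3} = {L0}; idom=L0

DF walk-up:
  join L1 pred L0: · stop@L0
  join L1 pred L2: L2→L1 stop@L0
  join L3 pred L0: · stop@L0
  join L3 pred L1: L1 stop@L0
  join L3 pred L2: L2→L1 stop@L0
  join L4 pred L1: L1 stop@L0
  join L4 pred L3: L3 stop@L0
  L0 → ∅
  L1 → {L1,L3,L4}
  L2 → {L1,L3}
  L3 → {L4}
  L4 → ∅

φ for d: defs {L0,L1}
  DF⁺ = {L1,L3,L4}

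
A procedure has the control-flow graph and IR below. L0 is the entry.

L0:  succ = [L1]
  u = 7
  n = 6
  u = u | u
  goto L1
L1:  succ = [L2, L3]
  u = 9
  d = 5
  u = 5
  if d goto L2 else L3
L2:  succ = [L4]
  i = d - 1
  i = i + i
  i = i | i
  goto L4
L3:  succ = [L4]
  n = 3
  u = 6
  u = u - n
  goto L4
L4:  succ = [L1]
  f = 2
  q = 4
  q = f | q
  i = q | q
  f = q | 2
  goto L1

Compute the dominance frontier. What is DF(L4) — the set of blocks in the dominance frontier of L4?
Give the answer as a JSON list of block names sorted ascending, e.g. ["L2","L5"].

idom tree: L1←L0 L2←L1 L3←L1 L4←L1
Dom at joins:
  L1: preds {L0,L4}: {L0} ∩ {L0,L1,L4} = {L0}; idom=L0
  L4: preds {L2,L3}: {L0,L1,L2} ∩ {L0,L1,L3} = {L0,L1}; idom=L1

DF derivation:
  join L1 pred L0: · stop@L0
  join L1 pred L4: L4→L1 stop@L0
  join L4 pred L2: L2 stop@L1
  join L4 pred L3: L3 stop@L1
  DF(L0)=∅
  DF(L1)={L1}
  DF(L2)={L4}
  DF(L3)={L4}
  DF(L4)={L1}

DF(L4) = ["L1"]

Answer: ["L1"]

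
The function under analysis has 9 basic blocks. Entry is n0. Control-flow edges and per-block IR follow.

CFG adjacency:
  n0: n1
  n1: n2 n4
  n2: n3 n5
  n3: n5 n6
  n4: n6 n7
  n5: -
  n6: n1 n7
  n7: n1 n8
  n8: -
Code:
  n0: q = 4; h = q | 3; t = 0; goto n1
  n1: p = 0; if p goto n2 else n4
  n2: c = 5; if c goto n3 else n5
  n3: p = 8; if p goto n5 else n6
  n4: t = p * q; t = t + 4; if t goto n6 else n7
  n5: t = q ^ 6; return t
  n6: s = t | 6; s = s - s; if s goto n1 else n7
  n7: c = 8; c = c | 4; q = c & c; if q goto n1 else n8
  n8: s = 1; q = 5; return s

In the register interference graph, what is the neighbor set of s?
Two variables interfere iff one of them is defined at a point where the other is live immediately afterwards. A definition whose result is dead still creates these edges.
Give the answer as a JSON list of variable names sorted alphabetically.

def/use:
  n0 def {h,q,t} use ∅
  n1 def {p} use ∅
  n2 def {c} use ∅
  n3 def {p} use ∅
  n4 def {t} use {p,q}
  n5 def {t} use {q}
  n6 def {s} use {t}
  n7 def {c,q} use ∅
  n8 def {q,s} use ∅

Liveness:
  n0 li=∅ lo={q,t}
  n1 li={q,t} lo={p,q,t}
  n2 li={q,t} lo={q,t}
  n3 li={q,t} lo={q,t}
  n4 li={p,q} lo={q,t}
  n5 li={q} lo=∅
  n6 li={q,t} lo={q,t}
  n7 li={t} lo={q,t}
  n8 li=∅ lo=∅

Conflict graph:
  c↔{q,t}
  h↔{q}
  p↔{q,t}
  q↔{c,h,p,s,t}
  s↔{q,t}
  t↔{c,p,q,s}

N(s) = ["q", "t"]

Answer: ["q", "t"]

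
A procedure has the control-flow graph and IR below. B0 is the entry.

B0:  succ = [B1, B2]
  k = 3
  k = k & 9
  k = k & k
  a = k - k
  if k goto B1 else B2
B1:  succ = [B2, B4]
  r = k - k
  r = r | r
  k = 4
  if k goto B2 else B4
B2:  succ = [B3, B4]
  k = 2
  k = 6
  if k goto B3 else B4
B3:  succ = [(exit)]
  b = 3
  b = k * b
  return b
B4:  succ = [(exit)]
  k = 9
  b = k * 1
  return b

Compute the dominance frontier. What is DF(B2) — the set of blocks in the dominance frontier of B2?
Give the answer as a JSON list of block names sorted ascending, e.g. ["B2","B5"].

Answer: ["B4"]

Working:
idom tree: B1←B0 B2←B0 B3←B2 B4←B0
Dom at joins:
  B2: preds {B0,B1}: {B0} ∩ {B0,B1} = {B0}; idom=B0
  B4: preds {B1,B2}: {B0,B1} ∩ {B0,B2} = {B0}; idom=B0

Frontier:
  join B2 pred B0: · stop@B0
  join B2 pred B1: B1 stop@B0
  join B4 pred B1: B1 stop@B0
  join B4 pred B2: B2 stop@B0
  B0: DF=∅
  B1: DF={B2,B4}
  B2: DF={B4}
  B3: DF=∅
  B4: DF=∅

DF(B2) = ["B4"]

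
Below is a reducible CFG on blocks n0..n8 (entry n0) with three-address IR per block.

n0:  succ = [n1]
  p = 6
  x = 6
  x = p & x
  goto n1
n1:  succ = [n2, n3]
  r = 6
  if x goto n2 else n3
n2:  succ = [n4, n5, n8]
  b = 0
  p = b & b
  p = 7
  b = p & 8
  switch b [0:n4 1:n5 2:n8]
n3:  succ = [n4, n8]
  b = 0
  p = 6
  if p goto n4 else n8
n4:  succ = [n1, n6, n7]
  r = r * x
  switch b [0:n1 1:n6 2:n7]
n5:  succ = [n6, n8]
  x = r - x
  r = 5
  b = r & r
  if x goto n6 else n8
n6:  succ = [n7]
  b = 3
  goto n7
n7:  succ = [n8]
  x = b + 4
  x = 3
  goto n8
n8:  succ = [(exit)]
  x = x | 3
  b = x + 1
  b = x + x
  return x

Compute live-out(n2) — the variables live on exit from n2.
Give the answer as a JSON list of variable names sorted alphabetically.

Answer: ["b", "r", "x"]

Derivation:
def/use:
  n0 def {p,x} use ∅
  n1 def {r} use {x}
  n2 def {b,p} use ∅
  n3 def {b,p} use ∅
  n4 def {r} use {b,r,x}
  n5 def {b,r,x} use {r,x}
  n6 def {b} use ∅
  n7 def {x} use {b}
  n8 def {b,x} use {x}

Liveness:
  n0: in=∅ out={x}
  n1: in={x} out={r,x}
  n2: in={r,x} out={b,r,x}
  n3: in={r,x} out={b,r,x}
  n4: in={b,r,x} out={b,x}
  n5: in={r,x} out={x}
  n6: in=∅ out={b}
  n7: in={b} out={x}
  n8: in={x} out=∅

live-out(n2) = ["b", "r", "x"]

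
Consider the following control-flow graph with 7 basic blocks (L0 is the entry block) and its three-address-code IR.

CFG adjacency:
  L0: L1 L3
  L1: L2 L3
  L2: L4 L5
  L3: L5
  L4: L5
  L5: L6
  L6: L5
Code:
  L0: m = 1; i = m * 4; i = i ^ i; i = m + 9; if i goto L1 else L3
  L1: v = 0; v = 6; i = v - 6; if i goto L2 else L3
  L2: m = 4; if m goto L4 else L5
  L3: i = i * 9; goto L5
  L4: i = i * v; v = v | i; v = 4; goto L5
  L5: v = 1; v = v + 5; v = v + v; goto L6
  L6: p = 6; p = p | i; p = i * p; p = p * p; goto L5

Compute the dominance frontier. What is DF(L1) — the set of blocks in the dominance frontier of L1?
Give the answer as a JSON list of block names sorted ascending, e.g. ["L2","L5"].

idom tree: L1←L0 L2←L1 L3←L0 L4←L2 L5←L0 L6←L5
Dom∩ at merges:
  L3: preds {L0,L1}: {L0} ∩ {L0,L1} = {L0}; idom=L0
  L5: preds {L2,L3,L4,L6}: {L0,L1,L2} ∩ {L0,L3} ∩ {L0,L1,L2,L4} ∩ {L0,L5,L6} = {L0}; idom=L0

Frontier:
  join L3 pred L0: · stop@L0
  join L3 pred L1: L1 stop@L0
  join L5 pred L2: L2→L1 stop@L0
  join L5 pred L3: L3 stop@L0
  join L5 pred L4: L4→L2→L1 stop@L0
  join L5 pred L6: L6→L5 stop@L0
  L0 → ∅
  L1 → {L3,L5}
  L2 → {L5}
  L3 → {L5}
  L4 → {L5}
  L5 → {L5}
  L6 → {L5}

DF(L1) = ["L3", "L5"]

Answer: ["L3", "L5"]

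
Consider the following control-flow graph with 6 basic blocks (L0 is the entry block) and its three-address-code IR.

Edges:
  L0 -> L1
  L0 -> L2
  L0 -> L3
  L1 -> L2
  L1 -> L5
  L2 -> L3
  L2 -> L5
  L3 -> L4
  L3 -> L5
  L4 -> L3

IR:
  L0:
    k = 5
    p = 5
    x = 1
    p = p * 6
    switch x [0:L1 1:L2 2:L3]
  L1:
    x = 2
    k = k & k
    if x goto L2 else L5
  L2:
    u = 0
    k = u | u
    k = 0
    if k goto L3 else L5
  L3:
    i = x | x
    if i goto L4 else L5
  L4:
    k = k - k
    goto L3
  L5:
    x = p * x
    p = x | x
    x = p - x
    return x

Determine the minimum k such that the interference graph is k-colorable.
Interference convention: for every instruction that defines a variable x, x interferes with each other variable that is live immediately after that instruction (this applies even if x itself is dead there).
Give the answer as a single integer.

Answer: 4

Derivation:
Per-block:
  L0: def={k,p,x} ue=∅
  L1: def={k,x} ue={k}
  L2: def={k,u} ue=∅
  L3: def={i} ue={x}
  L4: def={k} ue={k}
  L5: def={p,x} ue={p,x}

Backward fixpoint:
  live L0: ∅→{k,p,x}
  live L1: {k,p}→{p,x}
  live L2: {p,x}→{k,p,x}
  live L3: {k,p,x}→{k,p,x}
  live L4: {k,p,x}→{k,p,x}
  live L5: {p,x}→∅

Interference:
  i: {k,p,x}
  k: {i,p,x}
  p: {i,k,u,x}
  u: {p,x}
  x: {i,k,p,u}

Colouring:
  lower bound: {i,k,p,x} mutually conflict ⇒ χ ≥ 4
  assign i→R2 k→R3 p→R0 u→R2 x→R1 — no edge inside a register ⇒ χ ≤ 4
  χ = 4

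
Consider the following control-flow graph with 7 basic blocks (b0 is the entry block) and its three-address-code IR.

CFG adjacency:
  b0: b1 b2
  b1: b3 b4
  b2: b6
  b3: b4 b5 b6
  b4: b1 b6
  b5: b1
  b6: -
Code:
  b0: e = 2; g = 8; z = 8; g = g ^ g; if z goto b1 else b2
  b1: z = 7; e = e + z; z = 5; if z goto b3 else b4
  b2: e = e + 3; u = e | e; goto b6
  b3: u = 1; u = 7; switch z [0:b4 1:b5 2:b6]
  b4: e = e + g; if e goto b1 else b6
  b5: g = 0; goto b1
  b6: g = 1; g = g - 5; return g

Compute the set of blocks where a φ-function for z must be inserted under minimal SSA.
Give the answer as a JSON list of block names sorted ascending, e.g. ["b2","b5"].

idom tree: b1←b0 b2←b0 b3←b1 b4←b1 b5←b3 b6←b0
Dom at joins:
  b1: preds {b0,b4,b5}: {b0} ∩ {b0,b1,b4} ∩ {b0,b1,b3,b5} = {b0}; idom=b0
  b4: preds {b1,b3}: {b0,b1} ∩ {b0,b1,b3} = {b0,b1}; idom=b1
  b6: preds {b2,b3,b4}: {b0,b2} ∩ {b0,b1,b3} ∩ {b0,b1,b4} = {b0}; idom=b0

DF derivation:
  join b1 pred b0: · stop@b0
  join b1 pred b4: b4→b1 stop@b0
  join b1 pred b5: b5→b3→b1 stop@b0
  join b4 pred b1: · stop@b1
  join b4 pred b3: b3 stop@b1
  join b6 pred b2: b2 stop@b0
  join b6 pred b3: b3→b1 stop@b0
  join b6 pred b4: b4→b1 stop@b0
  b0 → ∅
  b1 → {b1,b6}
  b2 → {b6}
  b3 → {b1,b4,b6}
  b4 → {b1,b6}
  b5 → {b1}
  b6 → ∅

φ for z: defs {b0,b1}
  DF⁺ = {b1,b6}

Answer: ["b1", "b6"]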